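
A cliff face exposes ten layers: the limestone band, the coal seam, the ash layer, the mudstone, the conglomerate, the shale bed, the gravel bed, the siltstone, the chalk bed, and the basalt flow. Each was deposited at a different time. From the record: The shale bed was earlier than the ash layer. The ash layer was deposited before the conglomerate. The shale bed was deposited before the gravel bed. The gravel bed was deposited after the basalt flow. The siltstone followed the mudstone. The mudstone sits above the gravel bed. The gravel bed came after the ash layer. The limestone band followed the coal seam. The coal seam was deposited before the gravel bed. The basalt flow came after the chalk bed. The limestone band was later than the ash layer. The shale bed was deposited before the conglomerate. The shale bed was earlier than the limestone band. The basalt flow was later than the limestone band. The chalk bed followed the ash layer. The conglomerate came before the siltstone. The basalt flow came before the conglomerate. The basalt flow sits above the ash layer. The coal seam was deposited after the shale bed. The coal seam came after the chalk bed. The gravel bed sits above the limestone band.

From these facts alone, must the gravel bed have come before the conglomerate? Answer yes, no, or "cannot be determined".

No chain of stated constraints runs from the gravel bed to the conglomerate, and none runs from the conglomerate to the gravel bed either.
So the relative order of the gravel bed and the conglomerate is not fixed by the given facts.

cannot be determined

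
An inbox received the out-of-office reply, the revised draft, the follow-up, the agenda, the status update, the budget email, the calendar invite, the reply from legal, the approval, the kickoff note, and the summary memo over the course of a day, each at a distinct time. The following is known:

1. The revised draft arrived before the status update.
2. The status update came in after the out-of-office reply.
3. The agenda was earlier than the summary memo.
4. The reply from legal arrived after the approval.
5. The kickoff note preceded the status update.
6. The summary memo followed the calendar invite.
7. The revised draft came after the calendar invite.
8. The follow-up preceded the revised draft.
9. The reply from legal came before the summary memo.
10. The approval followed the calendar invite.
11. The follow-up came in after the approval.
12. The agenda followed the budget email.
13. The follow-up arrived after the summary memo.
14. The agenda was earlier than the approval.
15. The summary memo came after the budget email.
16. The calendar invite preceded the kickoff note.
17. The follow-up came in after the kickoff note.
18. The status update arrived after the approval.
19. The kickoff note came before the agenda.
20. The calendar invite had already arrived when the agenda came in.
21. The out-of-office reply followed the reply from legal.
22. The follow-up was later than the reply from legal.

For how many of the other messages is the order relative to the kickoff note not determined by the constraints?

Forced before the kickoff note: the calendar invite; forced after the kickoff note: the agenda, the approval, the follow-up, the out-of-office reply, the reply from legal, the revised draft, the status update, and the summary memo.
That leaves the budget email with no forced order relative to the kickoff note — 1.

1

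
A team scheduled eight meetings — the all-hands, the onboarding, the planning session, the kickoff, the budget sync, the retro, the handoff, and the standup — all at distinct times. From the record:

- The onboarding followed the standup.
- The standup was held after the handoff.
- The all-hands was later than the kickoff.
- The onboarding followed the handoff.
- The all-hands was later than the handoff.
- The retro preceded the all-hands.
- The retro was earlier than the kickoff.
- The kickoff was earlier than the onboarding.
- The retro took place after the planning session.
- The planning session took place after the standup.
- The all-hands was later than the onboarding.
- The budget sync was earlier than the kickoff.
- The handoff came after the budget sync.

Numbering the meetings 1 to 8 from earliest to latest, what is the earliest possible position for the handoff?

2

The budget sync must come before the handoff — 1 forced predecessor.
Nothing else is forced ahead of the handoff, so its earliest slot is position 1 + 1 = 2.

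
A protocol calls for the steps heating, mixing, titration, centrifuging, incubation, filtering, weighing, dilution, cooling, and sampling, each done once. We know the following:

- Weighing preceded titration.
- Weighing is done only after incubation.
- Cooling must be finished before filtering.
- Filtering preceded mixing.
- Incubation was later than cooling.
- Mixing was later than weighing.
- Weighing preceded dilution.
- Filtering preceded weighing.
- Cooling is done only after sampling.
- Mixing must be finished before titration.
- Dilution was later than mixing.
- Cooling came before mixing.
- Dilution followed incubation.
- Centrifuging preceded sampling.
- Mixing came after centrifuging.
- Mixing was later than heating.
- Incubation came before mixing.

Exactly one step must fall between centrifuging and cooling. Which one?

Tracing the constraints gives centrifuging → sampling → cooling, so sampling sits after centrifuging and before cooling.
No other step is forced both after centrifuging and before cooling.

sampling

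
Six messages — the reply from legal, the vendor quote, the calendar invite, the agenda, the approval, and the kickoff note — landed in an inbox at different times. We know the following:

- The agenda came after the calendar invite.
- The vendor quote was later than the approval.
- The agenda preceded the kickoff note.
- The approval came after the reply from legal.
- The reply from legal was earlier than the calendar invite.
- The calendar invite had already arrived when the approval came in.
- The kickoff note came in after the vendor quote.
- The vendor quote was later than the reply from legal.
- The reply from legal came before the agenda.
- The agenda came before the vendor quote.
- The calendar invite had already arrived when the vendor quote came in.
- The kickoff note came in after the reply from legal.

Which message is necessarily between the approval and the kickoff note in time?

Tracing the constraints gives the approval → the vendor quote → the kickoff note, so the vendor quote sits after the approval and before the kickoff note.
No other message is forced both after the approval and before the kickoff note.

the vendor quote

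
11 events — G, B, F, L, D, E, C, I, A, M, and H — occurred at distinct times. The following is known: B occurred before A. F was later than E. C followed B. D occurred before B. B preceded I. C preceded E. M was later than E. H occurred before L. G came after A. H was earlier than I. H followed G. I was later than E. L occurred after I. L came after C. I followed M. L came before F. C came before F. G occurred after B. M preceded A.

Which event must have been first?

D

D has a chain of constraints placing it before every other event, so D must be first.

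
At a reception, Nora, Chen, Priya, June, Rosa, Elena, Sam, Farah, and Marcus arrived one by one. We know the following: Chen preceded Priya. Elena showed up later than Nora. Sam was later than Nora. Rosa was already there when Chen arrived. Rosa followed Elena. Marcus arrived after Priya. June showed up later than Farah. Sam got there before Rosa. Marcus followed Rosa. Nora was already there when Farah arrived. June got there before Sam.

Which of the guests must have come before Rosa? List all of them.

Elena, Farah, June, Nora, Sam

Directly stated before Rosa: Elena and Sam.
Farah reaches Rosa via Farah → June → Sam → Rosa.
June reaches Rosa via June → Sam → Rosa.
Nora reaches Rosa via Nora → Sam → Rosa.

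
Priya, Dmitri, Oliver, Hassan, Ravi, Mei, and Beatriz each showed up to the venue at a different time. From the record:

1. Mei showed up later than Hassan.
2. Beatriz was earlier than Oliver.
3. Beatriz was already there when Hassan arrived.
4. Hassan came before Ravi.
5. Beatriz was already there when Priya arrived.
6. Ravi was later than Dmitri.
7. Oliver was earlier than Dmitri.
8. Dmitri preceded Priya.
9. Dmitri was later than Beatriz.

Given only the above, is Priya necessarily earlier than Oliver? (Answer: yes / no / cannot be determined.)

no

Tracing the constraints gives Oliver → Dmitri → Priya, so Oliver must come before Priya.
That means Priya cannot be before Oliver.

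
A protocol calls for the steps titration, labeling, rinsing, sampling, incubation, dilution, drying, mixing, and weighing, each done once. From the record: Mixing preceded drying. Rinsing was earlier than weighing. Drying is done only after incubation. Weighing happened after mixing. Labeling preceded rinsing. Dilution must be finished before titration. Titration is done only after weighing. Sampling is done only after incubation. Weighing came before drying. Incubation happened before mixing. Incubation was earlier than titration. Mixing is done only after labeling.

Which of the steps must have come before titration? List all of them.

dilution, incubation, labeling, mixing, rinsing, weighing

Directly stated before titration: dilution, incubation, and weighing.
Labeling reaches titration via labeling → rinsing → weighing → titration.
Mixing reaches titration via mixing → weighing → titration.
Rinsing reaches titration via rinsing → weighing → titration.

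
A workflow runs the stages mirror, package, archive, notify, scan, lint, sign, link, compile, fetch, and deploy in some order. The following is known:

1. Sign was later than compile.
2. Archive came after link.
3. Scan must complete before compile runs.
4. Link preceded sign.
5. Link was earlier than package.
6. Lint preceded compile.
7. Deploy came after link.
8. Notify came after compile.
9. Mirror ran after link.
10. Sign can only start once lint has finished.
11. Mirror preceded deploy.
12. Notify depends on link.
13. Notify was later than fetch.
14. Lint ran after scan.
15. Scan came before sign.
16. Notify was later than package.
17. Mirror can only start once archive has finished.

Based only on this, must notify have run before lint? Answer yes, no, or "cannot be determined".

Tracing the constraints gives lint → compile → notify, so lint must come before notify.
That means notify cannot be before lint.

no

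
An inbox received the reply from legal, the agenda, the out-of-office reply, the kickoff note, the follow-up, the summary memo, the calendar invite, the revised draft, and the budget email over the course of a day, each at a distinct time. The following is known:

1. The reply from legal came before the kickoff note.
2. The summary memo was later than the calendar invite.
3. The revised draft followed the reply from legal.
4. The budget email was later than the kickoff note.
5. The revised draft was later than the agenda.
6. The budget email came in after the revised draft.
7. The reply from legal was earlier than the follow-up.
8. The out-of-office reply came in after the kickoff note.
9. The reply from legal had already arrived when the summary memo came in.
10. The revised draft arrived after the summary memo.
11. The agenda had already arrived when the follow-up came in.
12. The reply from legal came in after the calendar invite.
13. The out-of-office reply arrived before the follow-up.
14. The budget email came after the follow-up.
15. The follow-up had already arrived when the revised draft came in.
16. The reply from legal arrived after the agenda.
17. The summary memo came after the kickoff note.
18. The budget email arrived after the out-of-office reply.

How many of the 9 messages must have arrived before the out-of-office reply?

4

Directly stated before the out-of-office reply: the kickoff note.
The agenda reaches the out-of-office reply via the agenda → the reply from legal → the kickoff note → the out-of-office reply.
The calendar invite reaches the out-of-office reply via the calendar invite → the reply from legal → the kickoff note → the out-of-office reply.
The reply from legal reaches the out-of-office reply via the reply from legal → the kickoff note → the out-of-office reply.
No chain forces the budget email (or any of the others) ahead of the out-of-office reply.
That's the agenda, the calendar invite, the kickoff note, and the reply from legal — 4 in all.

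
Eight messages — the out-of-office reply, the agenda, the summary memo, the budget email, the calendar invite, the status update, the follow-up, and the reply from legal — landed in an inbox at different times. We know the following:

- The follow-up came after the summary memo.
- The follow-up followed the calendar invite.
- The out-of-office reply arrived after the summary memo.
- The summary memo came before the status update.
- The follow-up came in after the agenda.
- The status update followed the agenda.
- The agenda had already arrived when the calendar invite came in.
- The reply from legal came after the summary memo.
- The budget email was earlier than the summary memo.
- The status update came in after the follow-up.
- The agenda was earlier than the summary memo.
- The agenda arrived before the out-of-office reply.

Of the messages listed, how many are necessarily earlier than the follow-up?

Directly stated before the follow-up: the agenda, the calendar invite, and the summary memo.
The budget email reaches the follow-up via the budget email → the summary memo → the follow-up.
No chain forces the reply from legal (or any of the others) ahead of the follow-up.
That's the agenda, the budget email, the calendar invite, and the summary memo — 4 in all.

4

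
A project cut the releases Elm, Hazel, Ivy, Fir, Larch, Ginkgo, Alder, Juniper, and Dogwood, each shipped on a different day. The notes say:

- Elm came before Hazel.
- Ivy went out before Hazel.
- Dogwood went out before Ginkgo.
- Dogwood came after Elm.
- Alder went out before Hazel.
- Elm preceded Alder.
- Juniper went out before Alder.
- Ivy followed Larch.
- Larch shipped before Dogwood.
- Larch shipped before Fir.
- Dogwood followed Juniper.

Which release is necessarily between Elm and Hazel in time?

Tracing the constraints gives Elm → Alder → Hazel, so Alder sits after Elm and before Hazel.
No other release is forced both after Elm and before Hazel.

Alder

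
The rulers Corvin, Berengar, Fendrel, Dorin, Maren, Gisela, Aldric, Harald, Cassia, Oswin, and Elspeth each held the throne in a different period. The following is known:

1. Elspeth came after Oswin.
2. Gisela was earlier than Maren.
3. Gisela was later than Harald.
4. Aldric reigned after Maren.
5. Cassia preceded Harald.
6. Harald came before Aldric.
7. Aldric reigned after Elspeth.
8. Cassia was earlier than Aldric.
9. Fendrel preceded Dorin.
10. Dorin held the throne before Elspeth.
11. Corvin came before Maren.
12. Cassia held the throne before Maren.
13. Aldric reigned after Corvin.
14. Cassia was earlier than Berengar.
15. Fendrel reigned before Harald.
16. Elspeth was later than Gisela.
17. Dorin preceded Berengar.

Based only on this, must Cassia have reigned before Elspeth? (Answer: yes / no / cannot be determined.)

Chain the constraints: Cassia → Harald → Gisela → Elspeth. Each link is directly stated, so Cassia comes before Elspeth.

yes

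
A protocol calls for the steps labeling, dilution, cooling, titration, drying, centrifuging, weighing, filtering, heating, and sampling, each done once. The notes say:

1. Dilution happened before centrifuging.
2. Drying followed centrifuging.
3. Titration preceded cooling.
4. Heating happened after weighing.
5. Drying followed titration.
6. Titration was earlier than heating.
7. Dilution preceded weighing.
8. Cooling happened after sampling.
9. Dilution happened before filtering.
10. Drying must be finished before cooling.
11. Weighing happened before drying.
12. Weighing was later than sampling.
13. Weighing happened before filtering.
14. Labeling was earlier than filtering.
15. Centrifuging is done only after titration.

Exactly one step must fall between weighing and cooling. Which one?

drying

Tracing the constraints gives weighing → drying → cooling, so drying sits after weighing and before cooling.
No other step is forced both after weighing and before cooling.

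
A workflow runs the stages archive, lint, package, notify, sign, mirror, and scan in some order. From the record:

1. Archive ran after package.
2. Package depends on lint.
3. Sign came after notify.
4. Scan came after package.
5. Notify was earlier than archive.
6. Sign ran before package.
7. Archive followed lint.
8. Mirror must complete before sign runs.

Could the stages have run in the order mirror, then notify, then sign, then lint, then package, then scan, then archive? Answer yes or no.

yes

Check each stated constraint against the proposed order — e.g. lint is ahead of archive; notify is ahead of archive. Every pair is in the required order; nothing is violated.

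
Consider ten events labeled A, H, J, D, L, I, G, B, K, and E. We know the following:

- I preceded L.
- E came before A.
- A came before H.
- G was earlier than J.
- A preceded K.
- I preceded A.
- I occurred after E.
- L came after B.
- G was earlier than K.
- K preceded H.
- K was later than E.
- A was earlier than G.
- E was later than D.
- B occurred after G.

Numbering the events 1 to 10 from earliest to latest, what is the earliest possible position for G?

5

A, D, E, and I must all come before G — 4 forced predecessors.
Nothing else is forced ahead of G, so its earliest slot is position 4 + 1 = 5.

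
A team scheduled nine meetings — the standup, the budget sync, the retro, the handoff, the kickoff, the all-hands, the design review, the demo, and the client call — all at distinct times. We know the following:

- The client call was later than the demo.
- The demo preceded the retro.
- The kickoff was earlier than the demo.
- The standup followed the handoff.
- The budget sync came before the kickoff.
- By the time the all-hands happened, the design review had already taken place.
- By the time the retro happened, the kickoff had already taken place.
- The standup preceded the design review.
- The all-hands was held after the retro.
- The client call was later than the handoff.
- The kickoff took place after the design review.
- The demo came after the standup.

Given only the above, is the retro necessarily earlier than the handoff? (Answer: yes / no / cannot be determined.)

Tracing the constraints gives the handoff → the standup → the demo → the retro, so the handoff must come before the retro.
That means the retro cannot be before the handoff.

no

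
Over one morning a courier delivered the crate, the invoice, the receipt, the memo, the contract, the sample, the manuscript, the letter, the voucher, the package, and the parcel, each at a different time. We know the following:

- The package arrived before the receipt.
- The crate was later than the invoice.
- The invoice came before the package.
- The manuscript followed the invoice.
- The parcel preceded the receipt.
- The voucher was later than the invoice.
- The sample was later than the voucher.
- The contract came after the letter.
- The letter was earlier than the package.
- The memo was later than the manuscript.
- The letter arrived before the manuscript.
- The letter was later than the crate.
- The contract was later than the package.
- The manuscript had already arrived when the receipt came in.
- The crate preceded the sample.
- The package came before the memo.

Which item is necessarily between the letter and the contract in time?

Tracing the constraints gives the letter → the package → the contract, so the package sits after the letter and before the contract.
No other item is forced both after the letter and before the contract.

the package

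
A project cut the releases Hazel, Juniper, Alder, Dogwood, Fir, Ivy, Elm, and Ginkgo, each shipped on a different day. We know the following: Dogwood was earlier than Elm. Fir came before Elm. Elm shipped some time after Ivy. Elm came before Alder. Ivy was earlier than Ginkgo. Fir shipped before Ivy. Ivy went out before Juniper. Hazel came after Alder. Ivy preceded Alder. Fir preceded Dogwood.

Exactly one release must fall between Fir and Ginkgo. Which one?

Tracing the constraints gives Fir → Ivy → Ginkgo, so Ivy sits after Fir and before Ginkgo.
No other release is forced both after Fir and before Ginkgo.

Ivy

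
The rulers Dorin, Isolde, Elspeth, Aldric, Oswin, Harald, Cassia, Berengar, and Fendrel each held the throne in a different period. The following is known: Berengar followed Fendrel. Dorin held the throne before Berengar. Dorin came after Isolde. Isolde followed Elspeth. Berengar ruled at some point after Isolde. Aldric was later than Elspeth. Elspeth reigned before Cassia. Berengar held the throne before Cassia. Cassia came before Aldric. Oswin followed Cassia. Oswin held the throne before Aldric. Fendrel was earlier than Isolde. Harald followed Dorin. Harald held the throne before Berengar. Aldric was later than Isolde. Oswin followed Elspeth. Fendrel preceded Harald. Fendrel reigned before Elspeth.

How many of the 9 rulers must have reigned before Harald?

Directly stated before Harald: Dorin and Fendrel.
Elspeth reaches Harald via Elspeth → Isolde → Dorin → Harald.
Isolde reaches Harald via Isolde → Dorin → Harald.
That's Dorin, Elspeth, Fendrel, and Isolde — 4 in all.

4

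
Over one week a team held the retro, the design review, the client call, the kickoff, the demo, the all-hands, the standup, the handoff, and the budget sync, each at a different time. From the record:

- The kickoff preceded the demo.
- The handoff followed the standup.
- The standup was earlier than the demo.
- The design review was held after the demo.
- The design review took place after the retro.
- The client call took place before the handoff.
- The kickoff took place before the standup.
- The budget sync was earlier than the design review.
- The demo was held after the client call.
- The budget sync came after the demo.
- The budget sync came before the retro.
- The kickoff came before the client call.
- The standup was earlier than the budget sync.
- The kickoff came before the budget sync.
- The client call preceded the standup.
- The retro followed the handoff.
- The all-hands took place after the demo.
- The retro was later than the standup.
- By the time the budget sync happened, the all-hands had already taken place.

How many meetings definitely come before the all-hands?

Directly stated before the all-hands: the demo.
The client call reaches the all-hands via the client call → the demo → the all-hands.
The kickoff reaches the all-hands via the kickoff → the demo → the all-hands.
The standup reaches the all-hands via the standup → the demo → the all-hands.
No chain forces the budget sync (or any of the others) ahead of the all-hands.
That's the client call, the demo, the kickoff, and the standup — 4 in all.

4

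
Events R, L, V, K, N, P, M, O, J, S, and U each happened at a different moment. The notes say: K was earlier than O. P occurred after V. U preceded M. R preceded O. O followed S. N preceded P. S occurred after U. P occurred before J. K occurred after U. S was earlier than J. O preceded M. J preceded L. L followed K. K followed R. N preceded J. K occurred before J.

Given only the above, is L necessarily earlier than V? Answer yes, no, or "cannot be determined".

no

Tracing the constraints gives V → P → J → L, so V must come before L.
That means L cannot be before V.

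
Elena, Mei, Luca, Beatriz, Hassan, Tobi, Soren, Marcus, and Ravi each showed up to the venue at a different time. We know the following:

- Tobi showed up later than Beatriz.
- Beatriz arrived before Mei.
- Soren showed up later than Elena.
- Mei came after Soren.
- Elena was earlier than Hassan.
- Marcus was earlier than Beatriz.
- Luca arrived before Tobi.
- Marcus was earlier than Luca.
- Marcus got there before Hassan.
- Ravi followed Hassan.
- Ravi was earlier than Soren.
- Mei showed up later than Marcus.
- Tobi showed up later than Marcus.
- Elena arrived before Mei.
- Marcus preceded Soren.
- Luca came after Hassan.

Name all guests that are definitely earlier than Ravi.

Directly stated before Ravi: Hassan.
Elena reaches Ravi via Elena → Hassan → Ravi.
Marcus reaches Ravi via Marcus → Hassan → Ravi.
No chain forces Beatriz (or any of the others) ahead of Ravi.

Elena, Hassan, Marcus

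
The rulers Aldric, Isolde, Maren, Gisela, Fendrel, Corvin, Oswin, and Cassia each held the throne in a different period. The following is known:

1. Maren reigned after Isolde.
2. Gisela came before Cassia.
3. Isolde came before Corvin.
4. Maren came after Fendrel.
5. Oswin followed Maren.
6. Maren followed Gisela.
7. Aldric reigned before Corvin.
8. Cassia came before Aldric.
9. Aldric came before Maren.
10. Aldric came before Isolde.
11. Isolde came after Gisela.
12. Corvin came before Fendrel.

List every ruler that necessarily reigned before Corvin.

Aldric, Cassia, Gisela, Isolde

Directly stated before Corvin: Aldric and Isolde.
Cassia reaches Corvin via Cassia → Aldric → Corvin.
Gisela reaches Corvin via Gisela → Isolde → Corvin.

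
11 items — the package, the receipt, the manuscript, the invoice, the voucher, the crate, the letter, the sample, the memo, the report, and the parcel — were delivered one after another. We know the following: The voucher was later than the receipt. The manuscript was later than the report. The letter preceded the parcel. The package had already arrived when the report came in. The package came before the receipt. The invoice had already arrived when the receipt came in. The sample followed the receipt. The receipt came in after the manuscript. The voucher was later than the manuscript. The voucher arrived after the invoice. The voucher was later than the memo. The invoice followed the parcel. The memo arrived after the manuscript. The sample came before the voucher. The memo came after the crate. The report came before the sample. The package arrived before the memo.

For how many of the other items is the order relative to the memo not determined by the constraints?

5

Forced before the memo: the crate, the manuscript, the package, and the report; forced after the memo: the voucher.
That leaves the invoice, the letter, the parcel, the receipt, and the sample with no forced order relative to the memo — 5.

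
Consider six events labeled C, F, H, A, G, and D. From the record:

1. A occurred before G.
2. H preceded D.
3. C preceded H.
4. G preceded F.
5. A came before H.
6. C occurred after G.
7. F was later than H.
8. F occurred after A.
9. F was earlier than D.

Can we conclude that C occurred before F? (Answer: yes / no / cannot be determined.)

yes

Chain the constraints: C → H → F. Each link is directly stated, so C comes before F.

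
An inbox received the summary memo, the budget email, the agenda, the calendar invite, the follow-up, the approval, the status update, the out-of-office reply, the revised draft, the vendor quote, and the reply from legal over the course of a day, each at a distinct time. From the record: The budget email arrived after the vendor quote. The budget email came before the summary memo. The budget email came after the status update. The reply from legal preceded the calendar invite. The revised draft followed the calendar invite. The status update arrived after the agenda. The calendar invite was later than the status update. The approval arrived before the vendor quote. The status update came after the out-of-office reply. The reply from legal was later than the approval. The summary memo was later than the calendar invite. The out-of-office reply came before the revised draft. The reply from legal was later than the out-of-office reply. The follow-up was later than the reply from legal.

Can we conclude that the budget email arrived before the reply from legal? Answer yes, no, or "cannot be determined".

No chain of stated constraints runs from the budget email to the reply from legal, and none runs from the reply from legal to the budget email either.
So the relative order of the budget email and the reply from legal is not fixed by the given facts.

cannot be determined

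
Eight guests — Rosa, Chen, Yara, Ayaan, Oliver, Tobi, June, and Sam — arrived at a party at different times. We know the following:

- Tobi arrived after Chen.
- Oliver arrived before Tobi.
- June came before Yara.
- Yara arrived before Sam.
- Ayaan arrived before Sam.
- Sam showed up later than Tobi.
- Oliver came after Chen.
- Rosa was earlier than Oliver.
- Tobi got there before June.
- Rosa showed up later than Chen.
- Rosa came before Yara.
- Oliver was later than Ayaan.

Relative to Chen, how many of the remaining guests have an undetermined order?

1

Forced after Chen: June, Oliver, Rosa, Sam, Tobi, and Yara.
That leaves Ayaan with no forced order relative to Chen — 1.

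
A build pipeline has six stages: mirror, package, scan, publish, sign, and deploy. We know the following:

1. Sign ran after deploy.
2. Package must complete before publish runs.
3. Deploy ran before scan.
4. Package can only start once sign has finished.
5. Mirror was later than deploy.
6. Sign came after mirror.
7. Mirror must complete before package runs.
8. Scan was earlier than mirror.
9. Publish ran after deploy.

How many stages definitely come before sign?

Directly stated before sign: deploy and mirror.
Scan reaches sign via scan → mirror → sign.
No chain forces publish (or any of the others) ahead of sign.
That's deploy, mirror, and scan — 3 in all.

3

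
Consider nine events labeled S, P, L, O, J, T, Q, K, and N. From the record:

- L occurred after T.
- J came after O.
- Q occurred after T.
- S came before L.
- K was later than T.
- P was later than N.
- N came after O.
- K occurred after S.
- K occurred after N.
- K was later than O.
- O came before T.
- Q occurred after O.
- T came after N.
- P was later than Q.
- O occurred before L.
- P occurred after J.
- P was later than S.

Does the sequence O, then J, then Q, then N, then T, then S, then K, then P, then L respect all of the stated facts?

no

The constraints require T before Q, but in the proposed sequence Q appears ahead of T. That one violation is enough.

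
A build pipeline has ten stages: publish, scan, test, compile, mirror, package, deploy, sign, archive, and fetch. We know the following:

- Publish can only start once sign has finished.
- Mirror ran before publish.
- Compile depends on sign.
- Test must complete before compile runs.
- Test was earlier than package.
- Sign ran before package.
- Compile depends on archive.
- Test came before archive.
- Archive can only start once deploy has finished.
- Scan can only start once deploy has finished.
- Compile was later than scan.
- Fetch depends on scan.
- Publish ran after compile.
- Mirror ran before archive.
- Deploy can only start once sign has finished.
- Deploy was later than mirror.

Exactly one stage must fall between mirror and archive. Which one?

Tracing the constraints gives mirror → deploy → archive, so deploy sits after mirror and before archive.
No other stage is forced both after mirror and before archive.

deploy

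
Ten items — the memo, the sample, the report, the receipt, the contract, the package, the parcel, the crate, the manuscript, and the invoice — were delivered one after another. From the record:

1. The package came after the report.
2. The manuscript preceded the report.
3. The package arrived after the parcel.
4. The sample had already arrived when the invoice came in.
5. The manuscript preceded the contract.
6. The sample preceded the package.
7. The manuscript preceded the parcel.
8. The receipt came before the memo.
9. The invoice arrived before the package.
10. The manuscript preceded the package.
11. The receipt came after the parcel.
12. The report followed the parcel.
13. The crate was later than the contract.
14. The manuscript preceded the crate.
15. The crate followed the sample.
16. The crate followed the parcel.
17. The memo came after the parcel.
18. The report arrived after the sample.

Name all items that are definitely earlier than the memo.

Directly stated before the memo: the parcel and the receipt.
The manuscript reaches the memo via the manuscript → the parcel → the memo.
No chain forces the contract (or any of the others) ahead of the memo.

the manuscript, the parcel, the receipt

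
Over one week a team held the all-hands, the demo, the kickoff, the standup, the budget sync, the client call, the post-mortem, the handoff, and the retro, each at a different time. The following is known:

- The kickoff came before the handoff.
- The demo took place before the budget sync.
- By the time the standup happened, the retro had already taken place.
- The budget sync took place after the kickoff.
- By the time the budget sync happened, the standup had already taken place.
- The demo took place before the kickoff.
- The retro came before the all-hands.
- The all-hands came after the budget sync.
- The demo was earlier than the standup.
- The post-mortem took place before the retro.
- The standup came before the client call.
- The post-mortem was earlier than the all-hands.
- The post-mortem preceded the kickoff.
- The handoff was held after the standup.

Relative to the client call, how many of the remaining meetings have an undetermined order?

4

Forced before the client call: the demo, the post-mortem, the retro, and the standup.
That leaves the all-hands, the budget sync, the handoff, and the kickoff with no forced order relative to the client call — 4.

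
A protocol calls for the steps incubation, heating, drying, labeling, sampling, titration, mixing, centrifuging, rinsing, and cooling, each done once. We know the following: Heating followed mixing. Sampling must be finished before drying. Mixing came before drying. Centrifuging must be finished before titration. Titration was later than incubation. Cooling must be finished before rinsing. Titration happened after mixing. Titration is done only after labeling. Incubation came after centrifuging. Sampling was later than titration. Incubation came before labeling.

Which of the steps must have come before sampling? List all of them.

centrifuging, incubation, labeling, mixing, titration

Directly stated before sampling: titration.
Centrifuging reaches sampling via centrifuging → titration → sampling.
Incubation reaches sampling via incubation → titration → sampling.
Labeling reaches sampling via labeling → titration → sampling.
Likewise mixing reaches sampling by chaining the stated constraints.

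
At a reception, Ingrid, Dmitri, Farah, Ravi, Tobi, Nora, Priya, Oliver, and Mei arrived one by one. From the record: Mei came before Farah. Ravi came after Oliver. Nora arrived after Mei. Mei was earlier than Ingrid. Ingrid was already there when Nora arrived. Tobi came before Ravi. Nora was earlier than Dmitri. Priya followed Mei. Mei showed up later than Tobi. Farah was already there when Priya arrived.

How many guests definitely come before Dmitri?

Directly stated before Dmitri: Nora.
Ingrid reaches Dmitri via Ingrid → Nora → Dmitri.
Mei reaches Dmitri via Mei → Nora → Dmitri.
Tobi reaches Dmitri via Tobi → Mei → Nora → Dmitri.
That's Ingrid, Mei, Nora, and Tobi — 4 in all.

4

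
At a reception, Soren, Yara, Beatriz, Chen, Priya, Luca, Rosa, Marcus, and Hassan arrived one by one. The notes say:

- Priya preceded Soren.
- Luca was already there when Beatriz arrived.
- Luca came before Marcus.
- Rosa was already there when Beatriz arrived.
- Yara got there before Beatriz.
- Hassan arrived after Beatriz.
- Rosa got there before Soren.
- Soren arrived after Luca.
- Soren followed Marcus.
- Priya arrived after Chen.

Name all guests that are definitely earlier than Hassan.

Beatriz, Luca, Rosa, Yara

Directly stated before Hassan: Beatriz.
Luca reaches Hassan via Luca → Beatriz → Hassan.
Rosa reaches Hassan via Rosa → Beatriz → Hassan.
Yara reaches Hassan via Yara → Beatriz → Hassan.
No chain forces Chen (or any of the others) ahead of Hassan.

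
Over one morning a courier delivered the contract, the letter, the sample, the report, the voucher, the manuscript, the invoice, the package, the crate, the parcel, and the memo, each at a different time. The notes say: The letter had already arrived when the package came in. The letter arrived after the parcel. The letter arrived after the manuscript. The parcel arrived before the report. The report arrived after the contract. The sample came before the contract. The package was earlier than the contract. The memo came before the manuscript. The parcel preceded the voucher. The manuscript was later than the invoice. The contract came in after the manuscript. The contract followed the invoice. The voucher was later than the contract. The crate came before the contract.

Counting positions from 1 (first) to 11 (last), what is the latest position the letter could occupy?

The letter must come before the contract, the package, the report, and the voucher — 4 items forced after it.
Everything else can be placed before the letter in some valid order, so the letter can sit as late as position 11 − 4 = 7.

7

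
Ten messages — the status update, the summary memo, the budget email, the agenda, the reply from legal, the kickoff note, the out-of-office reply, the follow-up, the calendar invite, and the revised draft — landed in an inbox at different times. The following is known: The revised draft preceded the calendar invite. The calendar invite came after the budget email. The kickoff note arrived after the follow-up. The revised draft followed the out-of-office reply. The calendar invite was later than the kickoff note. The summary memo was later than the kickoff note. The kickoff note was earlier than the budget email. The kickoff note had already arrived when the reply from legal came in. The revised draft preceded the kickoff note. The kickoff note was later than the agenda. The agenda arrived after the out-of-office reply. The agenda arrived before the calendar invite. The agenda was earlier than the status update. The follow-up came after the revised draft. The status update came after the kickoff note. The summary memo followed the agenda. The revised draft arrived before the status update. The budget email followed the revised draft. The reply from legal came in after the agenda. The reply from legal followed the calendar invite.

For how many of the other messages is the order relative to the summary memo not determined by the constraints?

Forced before the summary memo: the agenda, the follow-up, the kickoff note, the out-of-office reply, and the revised draft.
That leaves the budget email, the calendar invite, the reply from legal, and the status update with no forced order relative to the summary memo — 4.

4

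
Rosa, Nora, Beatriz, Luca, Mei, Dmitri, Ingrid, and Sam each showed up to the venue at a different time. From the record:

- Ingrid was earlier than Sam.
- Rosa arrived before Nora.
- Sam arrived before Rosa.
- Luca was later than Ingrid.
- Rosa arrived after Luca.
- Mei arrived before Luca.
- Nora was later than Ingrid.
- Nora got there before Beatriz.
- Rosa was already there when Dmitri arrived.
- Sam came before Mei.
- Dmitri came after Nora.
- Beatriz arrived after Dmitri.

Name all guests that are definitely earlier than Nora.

Directly stated before Nora: Ingrid and Rosa.
Luca reaches Nora via Luca → Rosa → Nora.
Mei reaches Nora via Mei → Luca → Rosa → Nora.
Sam reaches Nora via Sam → Rosa → Nora.
No chain forces Dmitri (or any of the others) ahead of Nora.

Ingrid, Luca, Mei, Rosa, Sam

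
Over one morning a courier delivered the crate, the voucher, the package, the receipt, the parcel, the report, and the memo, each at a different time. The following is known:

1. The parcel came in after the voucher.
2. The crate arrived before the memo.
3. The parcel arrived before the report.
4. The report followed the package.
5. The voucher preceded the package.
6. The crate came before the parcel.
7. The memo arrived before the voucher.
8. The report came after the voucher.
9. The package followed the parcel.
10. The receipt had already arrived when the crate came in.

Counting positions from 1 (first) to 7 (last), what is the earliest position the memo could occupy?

The crate and the receipt must both come before the memo — 2 forced predecessors.
Nothing else is forced ahead of the memo, so its earliest slot is position 2 + 1 = 3.

3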